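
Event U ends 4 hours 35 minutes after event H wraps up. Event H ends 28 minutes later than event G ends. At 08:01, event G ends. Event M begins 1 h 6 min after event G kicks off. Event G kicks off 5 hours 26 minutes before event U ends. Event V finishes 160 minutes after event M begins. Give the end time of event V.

11:24

Event H ends at 08:01 + 28 min = 08:29.
Event U ends at 08:29 + 275 min = 13:04.
Event G starts at 13:04 − 326 min = 07:38.
Event M starts at 07:38 + 66 min = 08:44.
Event V ends at 08:44 + 160 min = 11:24.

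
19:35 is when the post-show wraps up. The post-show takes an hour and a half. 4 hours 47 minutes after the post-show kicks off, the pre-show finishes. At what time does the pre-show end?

The post-show starts at 19:35 − 90 min = 18:05.
The pre-show ends at 18:05 + 287 min = 22:52.

22:52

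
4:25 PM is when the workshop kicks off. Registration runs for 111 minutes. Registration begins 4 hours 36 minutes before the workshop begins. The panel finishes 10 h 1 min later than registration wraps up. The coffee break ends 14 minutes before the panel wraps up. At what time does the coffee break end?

11:27 PM

Registration starts at 4:25 PM − 276 min = 11:49 AM.
Registration ends at 11:49 AM + 111 min = 1:40 PM.
The panel ends at 1:40 PM + 601 min = 11:41 PM.
The coffee break ends at 11:41 PM − 14 min = 11:27 PM.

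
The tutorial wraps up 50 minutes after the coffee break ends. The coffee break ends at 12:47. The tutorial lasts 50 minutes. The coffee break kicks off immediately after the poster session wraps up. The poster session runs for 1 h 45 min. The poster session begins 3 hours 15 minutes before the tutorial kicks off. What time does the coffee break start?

The tutorial ends at 12:47 + 50 min = 13:37.
The tutorial starts at 13:37 − 50 min = 12:47.
The poster session starts at 12:47 − 195 min = 09:32.
The poster session ends at 09:32 + 105 min = 11:17.
So the coffee break starts at 11:17.

11:17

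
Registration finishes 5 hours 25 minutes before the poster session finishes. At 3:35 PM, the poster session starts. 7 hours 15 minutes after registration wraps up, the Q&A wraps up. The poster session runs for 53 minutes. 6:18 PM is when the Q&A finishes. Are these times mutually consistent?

Yes

The poster session ends at 3:35 PM + 53 min = 4:28 PM.
Registration ends at 4:28 PM − 325 min = 11:03 AM.
The Q&A ends at 11:03 AM + 435 min = 6:18 PM.
That matches the stated 6:18 PM, so the schedule is consistent.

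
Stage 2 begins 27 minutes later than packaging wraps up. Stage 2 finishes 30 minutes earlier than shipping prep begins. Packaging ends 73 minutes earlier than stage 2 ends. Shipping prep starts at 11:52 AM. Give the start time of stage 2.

10:36 AM

Stage 2 ends at 11:52 AM − 30 min = 11:22 AM.
Packaging ends at 11:22 AM − 73 min = 10:09 AM.
Stage 2 starts at 10:09 AM + 27 min = 10:36 AM.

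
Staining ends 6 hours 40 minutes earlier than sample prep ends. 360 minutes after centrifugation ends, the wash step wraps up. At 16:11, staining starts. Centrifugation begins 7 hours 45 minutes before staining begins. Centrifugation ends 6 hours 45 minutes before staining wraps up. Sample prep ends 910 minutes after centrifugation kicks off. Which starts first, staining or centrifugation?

Centrifugation starts at 16:11 − 465 min = 08:26.
Staining starts at 16:11 and centrifugation starts at 08:26, so centrifugation is first.

centrifugation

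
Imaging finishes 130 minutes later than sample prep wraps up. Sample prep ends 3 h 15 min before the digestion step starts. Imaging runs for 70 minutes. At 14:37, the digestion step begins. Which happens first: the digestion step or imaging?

Sample prep ends at 14:37 − 195 min = 11:22.
Imaging ends at 11:22 + 130 min = 13:32.
Imaging starts at 13:32 − 70 min = 12:22.
The digestion step starts at 14:37 and imaging starts at 12:22, so imaging is first.

imaging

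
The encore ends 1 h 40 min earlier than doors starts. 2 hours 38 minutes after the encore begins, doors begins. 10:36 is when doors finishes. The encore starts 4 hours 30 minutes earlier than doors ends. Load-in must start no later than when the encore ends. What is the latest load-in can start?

The encore starts at 10:36 − 270 min = 06:06.
Doors starts at 06:06 + 158 min = 08:44.
The encore ends at 08:44 − 100 min = 07:04.
Load-in is bounded by the encore, so the latest it can start is 07:04.

07:04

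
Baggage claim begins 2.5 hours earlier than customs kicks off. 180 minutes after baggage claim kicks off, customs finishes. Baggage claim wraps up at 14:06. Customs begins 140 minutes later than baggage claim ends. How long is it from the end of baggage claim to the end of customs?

Customs starts at 14:06 + 140 min = 16:26.
Baggage claim starts at 16:26 − 150 min = 13:56.
Customs ends at 13:56 + 180 min = 16:56.
From 14:06 to 16:56 is 2 h 50 min.

2 h 50 min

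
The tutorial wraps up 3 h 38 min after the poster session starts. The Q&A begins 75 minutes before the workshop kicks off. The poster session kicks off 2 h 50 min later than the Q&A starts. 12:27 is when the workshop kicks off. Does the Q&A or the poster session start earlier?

the Q&A

The Q&A starts at 12:27 − 75 min = 11:12.
The poster session starts at 11:12 + 170 min = 14:02.
The Q&A starts at 11:12 and the poster session starts at 14:02, so the Q&A is first.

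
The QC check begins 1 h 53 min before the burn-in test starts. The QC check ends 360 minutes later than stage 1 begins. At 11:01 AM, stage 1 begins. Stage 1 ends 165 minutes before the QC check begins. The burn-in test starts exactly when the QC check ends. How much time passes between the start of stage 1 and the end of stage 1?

1 h 22 min

The QC check ends at 11:01 AM + 360 min = 5:01 PM.
So the burn-in test starts at 5:01 PM.
The QC check starts at 5:01 PM − 113 min = 3:08 PM.
Stage 1 ends at 3:08 PM − 165 min = 12:23 PM.
From 11:01 AM to 12:23 PM is 1 h 22 min.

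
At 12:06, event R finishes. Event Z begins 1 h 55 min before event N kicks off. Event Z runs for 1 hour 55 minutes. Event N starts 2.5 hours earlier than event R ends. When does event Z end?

09:36

Event N starts at 12:06 − 150 min = 09:36.
Event Z starts at 09:36 − 115 min = 07:41.
Event Z ends at 07:41 + 115 min = 09:36.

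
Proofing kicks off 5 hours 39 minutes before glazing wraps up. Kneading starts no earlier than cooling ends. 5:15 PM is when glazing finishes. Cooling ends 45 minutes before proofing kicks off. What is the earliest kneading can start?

10:51 AM

Proofing starts at 5:15 PM − 339 min = 11:36 AM.
Cooling ends at 11:36 AM − 45 min = 10:51 AM.
Kneading is bounded by cooling, so the earliest it can start is 10:51 AM.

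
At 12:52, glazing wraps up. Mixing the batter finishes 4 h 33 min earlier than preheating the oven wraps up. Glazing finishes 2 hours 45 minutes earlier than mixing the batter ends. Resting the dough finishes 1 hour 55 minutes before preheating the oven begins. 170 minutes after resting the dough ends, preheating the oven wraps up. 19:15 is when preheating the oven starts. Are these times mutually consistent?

Resting the dough ends at 19:15 − 115 min = 17:20.
Preheating the oven ends at 17:20 + 170 min = 20:10.
Mixing the batter ends at 20:10 − 273 min = 15:37.
Glazing ends at 15:37 − 165 min = 12:52.
That matches the stated 12:52, so the schedule is consistent.

Yes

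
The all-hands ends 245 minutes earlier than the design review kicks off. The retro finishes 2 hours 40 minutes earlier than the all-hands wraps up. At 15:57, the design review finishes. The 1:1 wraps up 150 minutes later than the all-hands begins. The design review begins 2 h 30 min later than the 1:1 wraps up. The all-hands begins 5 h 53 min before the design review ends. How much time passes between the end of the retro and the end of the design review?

7 h 38 min

The all-hands starts at 15:57 − 353 min = 10:04.
The 1:1 ends at 10:04 + 150 min = 12:34.
The design review starts at 12:34 + 150 min = 15:04.
The all-hands ends at 15:04 − 245 min = 10:59.
The retro ends at 10:59 − 160 min = 08:19.
From 08:19 to 15:57 is 7 h 38 min.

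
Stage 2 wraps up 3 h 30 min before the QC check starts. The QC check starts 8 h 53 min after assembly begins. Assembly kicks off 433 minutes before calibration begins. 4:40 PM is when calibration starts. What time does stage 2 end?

2:50 PM

Assembly starts at 4:40 PM − 433 min = 9:27 AM.
The QC check starts at 9:27 AM + 533 min = 6:20 PM.
Stage 2 ends at 6:20 PM − 210 min = 2:50 PM.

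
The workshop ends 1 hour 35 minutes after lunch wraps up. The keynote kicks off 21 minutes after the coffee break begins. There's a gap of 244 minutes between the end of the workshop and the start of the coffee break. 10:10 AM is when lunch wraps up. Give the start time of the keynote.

The workshop ends at 10:10 AM + 95 min = 11:45 AM.
The coffee break starts at 11:45 AM + 244 min = 3:49 PM.
The keynote starts at 3:49 PM + 21 min = 4:10 PM.

4:10 PM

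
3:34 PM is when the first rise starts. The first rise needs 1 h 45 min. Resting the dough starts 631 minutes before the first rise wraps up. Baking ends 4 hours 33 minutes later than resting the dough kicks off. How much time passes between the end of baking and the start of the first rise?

4 hours 13 minutes

The first rise ends at 3:34 PM + 105 min = 5:19 PM.
Resting the dough starts at 5:19 PM − 631 min = 6:48 AM.
Baking ends at 6:48 AM + 273 min = 11:21 AM.
From 11:21 AM to 3:34 PM is 4 hours 13 minutes.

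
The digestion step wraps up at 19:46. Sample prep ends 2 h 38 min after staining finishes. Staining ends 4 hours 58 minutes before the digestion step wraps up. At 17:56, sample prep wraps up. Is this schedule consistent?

Staining ends at 19:46 − 298 min = 14:48.
Sample prep ends at 14:48 + 158 min = 17:26.
But sample prep is also said to end at 17:56 — a 30-minute conflict.

No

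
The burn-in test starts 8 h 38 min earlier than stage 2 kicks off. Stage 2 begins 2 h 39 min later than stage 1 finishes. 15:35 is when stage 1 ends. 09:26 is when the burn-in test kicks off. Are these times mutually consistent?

No

Stage 2 starts at 15:35 + 159 min = 18:14.
The burn-in test starts at 18:14 − 518 min = 09:36.
But the burn-in test is also said to start at 09:26 — a 10-minute conflict.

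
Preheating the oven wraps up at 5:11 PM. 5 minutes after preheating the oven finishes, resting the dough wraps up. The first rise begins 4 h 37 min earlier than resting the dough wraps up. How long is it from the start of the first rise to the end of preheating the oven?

4 h 32 min

Resting the dough ends at 5:11 PM + 5 min = 5:16 PM.
The first rise starts at 5:16 PM − 277 min = 12:39 PM.
From 12:39 PM to 5:11 PM is 4 h 32 min.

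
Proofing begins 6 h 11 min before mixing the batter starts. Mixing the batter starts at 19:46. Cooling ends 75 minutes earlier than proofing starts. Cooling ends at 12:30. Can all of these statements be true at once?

Proofing starts at 19:46 − 371 min = 13:35.
Cooling ends at 13:35 − 75 min = 12:20.
But cooling is also said to end at 12:30 — a 10-minute conflict.

No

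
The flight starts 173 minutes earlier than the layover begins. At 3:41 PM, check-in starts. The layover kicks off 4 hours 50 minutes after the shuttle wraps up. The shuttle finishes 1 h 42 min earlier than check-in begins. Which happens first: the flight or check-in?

The shuttle ends at 3:41 PM − 102 min = 1:59 PM.
The layover starts at 1:59 PM + 290 min = 6:49 PM.
The flight starts at 6:49 PM − 173 min = 3:56 PM.
The flight starts at 3:56 PM and check-in starts at 3:41 PM, so check-in is first.

check-in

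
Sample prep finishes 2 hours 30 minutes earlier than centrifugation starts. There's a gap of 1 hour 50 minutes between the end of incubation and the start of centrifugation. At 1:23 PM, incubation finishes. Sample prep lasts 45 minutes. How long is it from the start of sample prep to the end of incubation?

1 h 25 min

Centrifugation starts at 1:23 PM + 110 min = 3:13 PM.
Sample prep ends at 3:13 PM − 150 min = 12:43 PM.
Sample prep starts at 12:43 PM − 45 min = 11:58 AM.
From 11:58 AM to 1:23 PM is 1 h 25 min.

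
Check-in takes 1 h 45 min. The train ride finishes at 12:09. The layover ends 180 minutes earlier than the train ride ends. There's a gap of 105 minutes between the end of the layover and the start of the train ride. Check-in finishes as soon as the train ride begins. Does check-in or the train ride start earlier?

check-in

The layover ends at 12:09 − 180 min = 09:09.
The train ride starts at 09:09 + 105 min = 10:54.
So check-in ends at 10:54.
Check-in starts at 10:54 − 105 min = 09:09.
Check-in starts at 09:09 and the train ride starts at 10:54, so check-in is first.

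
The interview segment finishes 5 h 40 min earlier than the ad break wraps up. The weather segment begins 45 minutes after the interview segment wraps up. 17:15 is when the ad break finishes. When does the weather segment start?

12:20

The interview segment ends at 17:15 − 340 min = 11:35.
The weather segment starts at 11:35 + 45 min = 12:20.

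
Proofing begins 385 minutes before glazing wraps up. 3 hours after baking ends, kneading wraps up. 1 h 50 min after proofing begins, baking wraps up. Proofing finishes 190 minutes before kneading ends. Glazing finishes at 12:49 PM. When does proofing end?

Proofing starts at 12:49 PM − 385 min = 6:24 AM.
Baking ends at 6:24 AM + 110 min = 8:14 AM.
Kneading ends at 8:14 AM + 180 min = 11:14 AM.
Proofing ends at 11:14 AM − 190 min = 8:04 AM.

8:04 AM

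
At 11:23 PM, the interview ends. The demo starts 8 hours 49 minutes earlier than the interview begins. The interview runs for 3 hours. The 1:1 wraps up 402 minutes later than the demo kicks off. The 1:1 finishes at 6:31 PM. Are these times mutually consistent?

No

The interview starts at 11:23 PM − 180 min = 8:23 PM.
The demo starts at 8:23 PM − 529 min = 11:34 AM.
The 1:1 ends at 11:34 AM + 402 min = 6:16 PM.
But the 1:1 is also said to end at 6:31 PM — a 15-minute conflict.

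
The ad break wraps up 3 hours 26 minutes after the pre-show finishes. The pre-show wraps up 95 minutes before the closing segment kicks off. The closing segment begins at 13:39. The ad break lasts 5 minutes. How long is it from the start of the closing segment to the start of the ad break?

1 hour 46 minutes

The pre-show ends at 13:39 − 95 min = 12:04.
The ad break ends at 12:04 + 206 min = 15:30.
The ad break starts at 15:30 − 5 min = 15:25.
From 13:39 to 15:25 is 1 hour 46 minutes.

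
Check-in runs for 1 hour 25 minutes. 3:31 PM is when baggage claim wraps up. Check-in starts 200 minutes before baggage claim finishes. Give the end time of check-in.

1:36 PM

Check-in starts at 3:31 PM − 200 min = 12:11 PM.
Check-in ends at 12:11 PM + 85 min = 1:36 PM.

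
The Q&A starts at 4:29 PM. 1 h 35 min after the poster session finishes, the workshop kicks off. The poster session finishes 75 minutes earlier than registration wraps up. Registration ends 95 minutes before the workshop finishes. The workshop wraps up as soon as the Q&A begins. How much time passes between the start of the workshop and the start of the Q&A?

The workshop ends at 4:29 PM.
Registration ends at 4:29 PM − 95 min = 2:54 PM.
The poster session ends at 2:54 PM − 75 min = 1:39 PM.
The workshop starts at 1:39 PM + 95 min = 3:14 PM.
From 3:14 PM to 4:29 PM is 1 h 15 min.

1 h 15 min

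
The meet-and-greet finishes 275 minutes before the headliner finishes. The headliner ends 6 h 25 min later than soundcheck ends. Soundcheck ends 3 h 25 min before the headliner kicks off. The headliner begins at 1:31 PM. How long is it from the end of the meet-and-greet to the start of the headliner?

1 hour 35 minutes

Soundcheck ends at 1:31 PM − 205 min = 10:06 AM.
The headliner ends at 10:06 AM + 385 min = 4:31 PM.
The meet-and-greet ends at 4:31 PM − 275 min = 11:56 AM.
From 11:56 AM to 1:31 PM is 1 hour 35 minutes.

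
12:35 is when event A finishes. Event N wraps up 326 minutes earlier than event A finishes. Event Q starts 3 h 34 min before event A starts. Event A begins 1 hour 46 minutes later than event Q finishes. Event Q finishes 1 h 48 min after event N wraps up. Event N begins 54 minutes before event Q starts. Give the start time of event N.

06:15

Event N ends at 12:35 − 326 min = 07:09.
Event Q ends at 07:09 + 108 min = 08:57.
Event A starts at 08:57 + 106 min = 10:43.
Event Q starts at 10:43 − 214 min = 07:09.
Event N starts at 07:09 − 54 min = 06:15.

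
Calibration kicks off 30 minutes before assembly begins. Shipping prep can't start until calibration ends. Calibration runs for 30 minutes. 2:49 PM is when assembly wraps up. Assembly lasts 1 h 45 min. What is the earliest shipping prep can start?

1:04 PM

Assembly starts at 2:49 PM − 105 min = 1:04 PM.
Calibration starts at 1:04 PM − 30 min = 12:34 PM.
Calibration ends at 12:34 PM + 30 min = 1:04 PM.
Shipping prep is bounded by calibration, so the earliest it can start is 1:04 PM.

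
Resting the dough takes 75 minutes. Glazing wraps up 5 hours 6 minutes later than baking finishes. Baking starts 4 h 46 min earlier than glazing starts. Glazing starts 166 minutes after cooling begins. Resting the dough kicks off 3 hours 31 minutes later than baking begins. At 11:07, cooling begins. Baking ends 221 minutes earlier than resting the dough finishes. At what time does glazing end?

Glazing starts at 11:07 + 166 min = 13:53.
Baking starts at 13:53 − 286 min = 09:07.
Resting the dough starts at 09:07 + 211 min = 12:38.
Resting the dough ends at 12:38 + 75 min = 13:53.
Baking ends at 13:53 − 221 min = 10:12.
Glazing ends at 10:12 + 306 min = 15:18.

15:18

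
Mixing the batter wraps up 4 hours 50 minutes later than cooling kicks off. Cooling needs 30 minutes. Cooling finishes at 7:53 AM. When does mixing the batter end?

Cooling starts at 7:53 AM − 30 min = 7:23 AM.
Mixing the batter ends at 7:23 AM + 290 min = 12:13 PM.

12:13 PM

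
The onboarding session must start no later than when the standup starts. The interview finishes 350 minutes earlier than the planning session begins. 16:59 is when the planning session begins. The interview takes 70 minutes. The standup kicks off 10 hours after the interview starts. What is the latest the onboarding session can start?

19:59

The interview ends at 16:59 − 350 min = 11:09.
The interview starts at 11:09 − 70 min = 09:59.
The standup starts at 09:59 + 600 min = 19:59.
The onboarding session is bounded by the standup, so the latest it can start is 19:59.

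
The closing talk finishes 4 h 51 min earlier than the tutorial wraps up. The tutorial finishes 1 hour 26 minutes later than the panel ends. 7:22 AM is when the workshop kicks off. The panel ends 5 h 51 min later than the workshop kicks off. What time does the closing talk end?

The panel ends at 7:22 AM + 351 min = 1:13 PM.
The tutorial ends at 1:13 PM + 86 min = 2:39 PM.
The closing talk ends at 2:39 PM − 291 min = 9:48 AM.

9:48 AM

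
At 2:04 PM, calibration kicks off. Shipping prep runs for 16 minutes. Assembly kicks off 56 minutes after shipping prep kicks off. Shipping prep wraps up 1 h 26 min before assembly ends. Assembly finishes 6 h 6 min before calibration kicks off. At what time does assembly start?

Assembly ends at 2:04 PM − 366 min = 7:58 AM.
Shipping prep ends at 7:58 AM − 86 min = 6:32 AM.
Shipping prep starts at 6:32 AM − 16 min = 6:16 AM.
Assembly starts at 6:16 AM + 56 min = 7:12 AM.

7:12 AM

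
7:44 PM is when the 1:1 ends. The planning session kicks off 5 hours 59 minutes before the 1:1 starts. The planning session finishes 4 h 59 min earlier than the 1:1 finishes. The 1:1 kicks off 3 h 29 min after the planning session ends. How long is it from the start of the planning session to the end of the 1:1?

The planning session ends at 7:44 PM − 299 min = 2:45 PM.
The 1:1 starts at 2:45 PM + 209 min = 6:14 PM.
The planning session starts at 6:14 PM − 359 min = 12:15 PM.
From 12:15 PM to 7:44 PM is 7 h 29 min.

7 h 29 min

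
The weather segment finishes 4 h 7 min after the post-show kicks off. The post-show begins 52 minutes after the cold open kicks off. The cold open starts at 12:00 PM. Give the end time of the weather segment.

The post-show starts at 12:00 PM + 52 min = 12:52 PM.
The weather segment ends at 12:52 PM + 247 min = 4:59 PM.

4:59 PM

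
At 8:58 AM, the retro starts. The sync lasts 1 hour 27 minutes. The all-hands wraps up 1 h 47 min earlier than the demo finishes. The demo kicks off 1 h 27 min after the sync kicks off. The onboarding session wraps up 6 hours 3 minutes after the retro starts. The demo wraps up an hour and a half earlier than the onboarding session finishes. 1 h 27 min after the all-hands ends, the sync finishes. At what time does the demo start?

The onboarding session ends at 8:58 AM + 363 min = 3:01 PM.
The demo ends at 3:01 PM − 90 min = 1:31 PM.
The all-hands ends at 1:31 PM − 107 min = 11:44 AM.
The sync ends at 11:44 AM + 87 min = 1:11 PM.
The sync starts at 1:11 PM − 87 min = 11:44 AM.
The demo starts at 11:44 AM + 87 min = 1:11 PM.

1:11 PM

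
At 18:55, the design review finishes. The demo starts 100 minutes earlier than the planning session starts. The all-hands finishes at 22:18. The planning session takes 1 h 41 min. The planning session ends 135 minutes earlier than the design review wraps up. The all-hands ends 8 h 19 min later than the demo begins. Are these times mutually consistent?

The planning session ends at 18:55 − 135 min = 16:40.
The planning session starts at 16:40 − 101 min = 14:59.
The demo starts at 14:59 − 100 min = 13:19.
The all-hands ends at 13:19 + 499 min = 21:38.
But the all-hands is also said to end at 22:18 — a 40-minute conflict.

No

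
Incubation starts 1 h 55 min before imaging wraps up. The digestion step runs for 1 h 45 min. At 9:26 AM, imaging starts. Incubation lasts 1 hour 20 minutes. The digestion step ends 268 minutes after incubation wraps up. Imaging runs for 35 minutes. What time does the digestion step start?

12:09 PM

Imaging ends at 9:26 AM + 35 min = 10:01 AM.
Incubation starts at 10:01 AM − 115 min = 8:06 AM.
Incubation ends at 8:06 AM + 80 min = 9:26 AM.
The digestion step ends at 9:26 AM + 268 min = 1:54 PM.
The digestion step starts at 1:54 PM − 105 min = 12:09 PM.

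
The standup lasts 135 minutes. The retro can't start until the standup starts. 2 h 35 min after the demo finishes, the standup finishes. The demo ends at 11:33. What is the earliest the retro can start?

11:53

The standup ends at 11:33 + 155 min = 14:08.
The standup starts at 14:08 − 135 min = 11:53.
The retro is bounded by the standup, so the earliest it can start is 11:53.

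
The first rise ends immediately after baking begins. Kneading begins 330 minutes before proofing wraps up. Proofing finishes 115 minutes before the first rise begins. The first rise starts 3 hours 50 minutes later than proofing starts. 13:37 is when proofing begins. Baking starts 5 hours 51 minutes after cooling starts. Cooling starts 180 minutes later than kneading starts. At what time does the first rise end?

The first rise starts at 13:37 + 230 min = 17:27.
Proofing ends at 17:27 − 115 min = 15:32.
Kneading starts at 15:32 − 330 min = 10:02.
Cooling starts at 10:02 + 180 min = 13:02.
Baking starts at 13:02 + 351 min = 18:53.
So the first rise ends at 18:53.

18:53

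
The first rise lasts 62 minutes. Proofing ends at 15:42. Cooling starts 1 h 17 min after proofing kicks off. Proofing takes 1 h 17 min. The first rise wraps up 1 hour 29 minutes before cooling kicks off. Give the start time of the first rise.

13:11

Proofing starts at 15:42 − 77 min = 14:25.
Cooling starts at 14:25 + 77 min = 15:42.
The first rise ends at 15:42 − 89 min = 14:13.
The first rise starts at 14:13 − 62 min = 13:11.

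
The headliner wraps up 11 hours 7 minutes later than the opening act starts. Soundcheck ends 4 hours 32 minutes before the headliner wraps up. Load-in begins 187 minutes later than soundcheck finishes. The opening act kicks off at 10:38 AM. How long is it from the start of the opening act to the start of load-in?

The headliner ends at 10:38 AM + 667 min = 9:45 PM.
Soundcheck ends at 9:45 PM − 272 min = 5:13 PM.
Load-in starts at 5:13 PM + 187 min = 8:20 PM.
From 10:38 AM to 8:20 PM is 9 hours 42 minutes.

9 hours 42 minutes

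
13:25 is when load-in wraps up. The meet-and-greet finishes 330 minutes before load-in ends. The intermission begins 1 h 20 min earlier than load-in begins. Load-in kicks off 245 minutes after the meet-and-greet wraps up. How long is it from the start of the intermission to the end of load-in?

2 hours 45 minutes

The meet-and-greet ends at 13:25 − 330 min = 07:55.
Load-in starts at 07:55 + 245 min = 12:00.
The intermission starts at 12:00 − 80 min = 10:40.
From 10:40 to 13:25 is 2 hours 45 minutes.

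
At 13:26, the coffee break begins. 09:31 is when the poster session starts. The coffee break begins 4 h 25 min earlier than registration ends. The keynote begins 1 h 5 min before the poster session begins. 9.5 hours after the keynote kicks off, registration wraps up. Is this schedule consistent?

The keynote starts at 09:31 − 65 min = 08:26.
Registration ends at 08:26 + 570 min = 17:56.
The coffee break starts at 17:56 − 265 min = 13:31.
But the coffee break is also said to start at 13:26 — a 5-minute conflict.

No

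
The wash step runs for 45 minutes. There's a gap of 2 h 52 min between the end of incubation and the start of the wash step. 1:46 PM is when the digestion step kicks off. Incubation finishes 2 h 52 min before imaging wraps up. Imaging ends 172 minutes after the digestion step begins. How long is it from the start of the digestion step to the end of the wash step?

3 h 37 min

Imaging ends at 1:46 PM + 172 min = 4:38 PM.
Incubation ends at 4:38 PM − 172 min = 1:46 PM.
The wash step starts at 1:46 PM + 172 min = 4:38 PM.
The wash step ends at 4:38 PM + 45 min = 5:23 PM.
From 1:46 PM to 5:23 PM is 3 h 37 min.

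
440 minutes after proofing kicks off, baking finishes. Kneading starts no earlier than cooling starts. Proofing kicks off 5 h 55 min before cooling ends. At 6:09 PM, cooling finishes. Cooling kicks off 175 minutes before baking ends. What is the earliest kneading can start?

Proofing starts at 6:09 PM − 355 min = 12:14 PM.
Baking ends at 12:14 PM + 440 min = 7:34 PM.
Cooling starts at 7:34 PM − 175 min = 4:39 PM.
Kneading is bounded by cooling, so the earliest it can start is 4:39 PM.

4:39 PM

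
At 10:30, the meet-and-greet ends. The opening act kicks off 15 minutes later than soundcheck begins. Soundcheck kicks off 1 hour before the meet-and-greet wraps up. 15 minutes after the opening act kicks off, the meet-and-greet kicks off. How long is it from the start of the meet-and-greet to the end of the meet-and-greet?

30 minutes

Soundcheck starts at 10:30 − 60 min = 09:30.
The opening act starts at 09:30 + 15 min = 09:45.
The meet-and-greet starts at 09:45 + 15 min = 10:00.
From 10:00 to 10:30 is 30 minutes.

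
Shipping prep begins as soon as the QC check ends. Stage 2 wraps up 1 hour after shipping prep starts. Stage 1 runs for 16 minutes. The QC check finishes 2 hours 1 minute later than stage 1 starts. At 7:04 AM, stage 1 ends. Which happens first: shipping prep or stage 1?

Stage 1 starts at 7:04 AM − 16 min = 6:48 AM.
The QC check ends at 6:48 AM + 121 min = 8:49 AM.
So shipping prep starts at 8:49 AM.
Shipping prep starts at 8:49 AM and stage 1 starts at 6:48 AM, so stage 1 is first.

stage 1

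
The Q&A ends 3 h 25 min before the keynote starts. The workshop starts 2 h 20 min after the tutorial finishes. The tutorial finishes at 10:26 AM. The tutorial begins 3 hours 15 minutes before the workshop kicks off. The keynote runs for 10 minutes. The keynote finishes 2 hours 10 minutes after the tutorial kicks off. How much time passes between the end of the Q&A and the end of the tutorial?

The workshop starts at 10:26 AM + 140 min = 12:46 PM.
The tutorial starts at 12:46 PM − 195 min = 9:31 AM.
The keynote ends at 9:31 AM + 130 min = 11:41 AM.
The keynote starts at 11:41 AM − 10 min = 11:31 AM.
The Q&A ends at 11:31 AM − 205 min = 8:06 AM.
From 8:06 AM to 10:26 AM is 2 hours 20 minutes.

2 hours 20 minutes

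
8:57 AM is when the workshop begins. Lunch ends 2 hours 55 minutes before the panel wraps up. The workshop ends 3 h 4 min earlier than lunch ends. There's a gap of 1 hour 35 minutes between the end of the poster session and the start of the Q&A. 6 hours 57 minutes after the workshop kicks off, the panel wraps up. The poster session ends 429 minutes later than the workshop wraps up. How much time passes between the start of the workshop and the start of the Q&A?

The panel ends at 8:57 AM + 417 min = 3:54 PM.
Lunch ends at 3:54 PM − 175 min = 12:59 PM.
The workshop ends at 12:59 PM − 184 min = 9:55 AM.
The poster session ends at 9:55 AM + 429 min = 5:04 PM.
The Q&A starts at 5:04 PM + 95 min = 6:39 PM.
From 8:57 AM to 6:39 PM is 9 hours 42 minutes.

9 hours 42 minutes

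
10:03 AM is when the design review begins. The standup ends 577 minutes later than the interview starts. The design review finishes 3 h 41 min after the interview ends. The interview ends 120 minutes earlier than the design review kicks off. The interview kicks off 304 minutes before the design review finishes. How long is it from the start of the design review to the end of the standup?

374 minutes

The interview ends at 10:03 AM − 120 min = 8:03 AM.
The design review ends at 8:03 AM + 221 min = 11:44 AM.
The interview starts at 11:44 AM − 304 min = 6:40 AM.
The standup ends at 6:40 AM + 577 min = 4:17 PM.
From 10:03 AM to 4:17 PM is 374 minutes.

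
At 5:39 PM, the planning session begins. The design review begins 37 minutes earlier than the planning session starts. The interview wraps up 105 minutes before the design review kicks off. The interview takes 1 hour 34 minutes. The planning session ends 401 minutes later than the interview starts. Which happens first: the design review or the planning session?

the design review

The design review starts at 5:39 PM − 37 min = 5:02 PM.
The design review starts at 5:02 PM and the planning session starts at 5:39 PM, so the design review is first.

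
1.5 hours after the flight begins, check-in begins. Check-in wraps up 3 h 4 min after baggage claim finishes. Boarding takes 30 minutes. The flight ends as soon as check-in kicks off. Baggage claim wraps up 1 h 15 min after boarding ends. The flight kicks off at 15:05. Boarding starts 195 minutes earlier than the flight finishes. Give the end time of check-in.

18:09

Check-in starts at 15:05 + 90 min = 16:35.
So the flight ends at 16:35.
Boarding starts at 16:35 − 195 min = 13:20.
Boarding ends at 13:20 + 30 min = 13:50.
Baggage claim ends at 13:50 + 75 min = 15:05.
Check-in ends at 15:05 + 184 min = 18:09.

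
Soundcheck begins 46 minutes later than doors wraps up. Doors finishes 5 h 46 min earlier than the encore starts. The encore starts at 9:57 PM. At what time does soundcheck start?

4:57 PM

Doors ends at 9:57 PM − 346 min = 4:11 PM.
Soundcheck starts at 4:11 PM + 46 min = 4:57 PM.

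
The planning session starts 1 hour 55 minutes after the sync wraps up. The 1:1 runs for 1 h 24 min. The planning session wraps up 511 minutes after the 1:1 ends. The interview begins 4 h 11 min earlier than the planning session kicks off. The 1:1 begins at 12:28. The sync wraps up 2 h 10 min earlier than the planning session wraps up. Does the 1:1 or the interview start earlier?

the 1:1

The 1:1 ends at 12:28 + 84 min = 13:52.
The planning session ends at 13:52 + 511 min = 22:23.
The sync ends at 22:23 − 130 min = 20:13.
The planning session starts at 20:13 + 115 min = 22:08.
The interview starts at 22:08 − 251 min = 17:57.
The 1:1 starts at 12:28 and the interview starts at 17:57, so the 1:1 is first.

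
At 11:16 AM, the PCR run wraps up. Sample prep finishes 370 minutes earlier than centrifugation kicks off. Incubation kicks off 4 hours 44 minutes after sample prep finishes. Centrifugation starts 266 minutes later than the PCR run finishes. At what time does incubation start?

2:16 PM

Centrifugation starts at 11:16 AM + 266 min = 3:42 PM.
Sample prep ends at 3:42 PM − 370 min = 9:32 AM.
Incubation starts at 9:32 AM + 284 min = 2:16 PM.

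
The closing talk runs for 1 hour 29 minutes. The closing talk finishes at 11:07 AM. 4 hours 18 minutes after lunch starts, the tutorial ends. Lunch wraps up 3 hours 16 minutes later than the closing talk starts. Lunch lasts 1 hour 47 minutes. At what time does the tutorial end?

3:25 PM

The closing talk starts at 11:07 AM − 89 min = 9:38 AM.
Lunch ends at 9:38 AM + 196 min = 12:54 PM.
Lunch starts at 12:54 PM − 107 min = 11:07 AM.
The tutorial ends at 11:07 AM + 258 min = 3:25 PM.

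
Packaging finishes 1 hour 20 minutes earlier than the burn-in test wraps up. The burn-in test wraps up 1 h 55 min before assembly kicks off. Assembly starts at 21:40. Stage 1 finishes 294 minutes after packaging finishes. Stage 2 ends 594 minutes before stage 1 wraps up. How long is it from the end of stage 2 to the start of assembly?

The burn-in test ends at 21:40 − 115 min = 19:45.
Packaging ends at 19:45 − 80 min = 18:25.
Stage 1 ends at 18:25 + 294 min = 23:19.
Stage 2 ends at 23:19 − 594 min = 13:25.
From 13:25 to 21:40 is 8 h 15 min.

8 h 15 min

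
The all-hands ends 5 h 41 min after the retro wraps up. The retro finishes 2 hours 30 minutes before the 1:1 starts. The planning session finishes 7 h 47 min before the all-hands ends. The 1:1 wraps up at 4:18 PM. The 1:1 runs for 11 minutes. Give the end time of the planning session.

The 1:1 starts at 4:18 PM − 11 min = 4:07 PM.
The retro ends at 4:07 PM − 150 min = 1:37 PM.
The all-hands ends at 1:37 PM + 341 min = 7:18 PM.
The planning session ends at 7:18 PM − 467 min = 11:31 AM.

11:31 AM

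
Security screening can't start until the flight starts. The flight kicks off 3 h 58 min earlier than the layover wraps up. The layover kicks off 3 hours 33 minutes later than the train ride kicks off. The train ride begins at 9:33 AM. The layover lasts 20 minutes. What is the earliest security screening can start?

9:28 AM

The layover starts at 9:33 AM + 213 min = 1:06 PM.
The layover ends at 1:06 PM + 20 min = 1:26 PM.
The flight starts at 1:26 PM − 238 min = 9:28 AM.
Security screening is bounded by the flight, so the earliest it can start is 9:28 AM.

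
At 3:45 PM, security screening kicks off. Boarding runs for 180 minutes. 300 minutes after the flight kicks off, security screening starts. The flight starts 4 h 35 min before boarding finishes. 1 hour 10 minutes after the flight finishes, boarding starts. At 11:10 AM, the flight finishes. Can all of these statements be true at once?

Boarding starts at 11:10 AM + 70 min = 12:20 PM.
Boarding ends at 12:20 PM + 180 min = 3:20 PM.
The flight starts at 3:20 PM − 275 min = 10:45 AM.
Security screening starts at 10:45 AM + 300 min = 3:45 PM.
That matches the stated 3:45 PM, so the schedule is consistent.

Yes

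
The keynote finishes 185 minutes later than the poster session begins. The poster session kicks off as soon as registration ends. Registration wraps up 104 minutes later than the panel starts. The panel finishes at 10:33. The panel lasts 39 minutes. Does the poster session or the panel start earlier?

The panel starts at 10:33 − 39 min = 09:54.
Registration ends at 09:54 + 104 min = 11:38.
So the poster session starts at 11:38.
The poster session starts at 11:38 and the panel starts at 09:54, so the panel is first.

the panel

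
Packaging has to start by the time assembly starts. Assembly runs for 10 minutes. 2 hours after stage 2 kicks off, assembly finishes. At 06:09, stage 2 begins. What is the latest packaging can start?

Assembly ends at 06:09 + 120 min = 08:09.
Assembly starts at 08:09 − 10 min = 07:59.
Packaging is bounded by assembly, so the latest it can start is 07:59.

07:59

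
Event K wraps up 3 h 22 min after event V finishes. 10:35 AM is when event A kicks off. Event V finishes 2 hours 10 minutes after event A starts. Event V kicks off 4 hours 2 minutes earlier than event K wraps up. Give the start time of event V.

12:05 PM

Event V ends at 10:35 AM + 130 min = 12:45 PM.
Event K ends at 12:45 PM + 202 min = 4:07 PM.
Event V starts at 4:07 PM − 242 min = 12:05 PM.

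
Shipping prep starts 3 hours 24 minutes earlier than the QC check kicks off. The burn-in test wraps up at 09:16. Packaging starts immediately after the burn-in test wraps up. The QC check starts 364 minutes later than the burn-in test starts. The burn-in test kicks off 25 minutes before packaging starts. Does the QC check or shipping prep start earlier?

shipping prep

Packaging starts at 09:16.
The burn-in test starts at 09:16 − 25 min = 08:51.
The QC check starts at 08:51 + 364 min = 14:55.
Shipping prep starts at 14:55 − 204 min = 11:31.
The QC check starts at 14:55 and shipping prep starts at 11:31, so shipping prep is first.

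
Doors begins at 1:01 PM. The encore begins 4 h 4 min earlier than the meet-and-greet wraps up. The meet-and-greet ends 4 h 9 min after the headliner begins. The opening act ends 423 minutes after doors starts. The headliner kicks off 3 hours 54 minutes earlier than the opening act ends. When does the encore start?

The opening act ends at 1:01 PM + 423 min = 8:04 PM.
The headliner starts at 8:04 PM − 234 min = 4:10 PM.
The meet-and-greet ends at 4:10 PM + 249 min = 8:19 PM.
The encore starts at 8:19 PM − 244 min = 4:15 PM.

4:15 PM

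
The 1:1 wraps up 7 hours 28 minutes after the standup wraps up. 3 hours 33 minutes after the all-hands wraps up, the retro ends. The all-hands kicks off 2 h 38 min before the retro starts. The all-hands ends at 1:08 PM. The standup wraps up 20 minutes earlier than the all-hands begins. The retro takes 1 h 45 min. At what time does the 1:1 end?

The retro ends at 1:08 PM + 213 min = 4:41 PM.
The retro starts at 4:41 PM − 105 min = 2:56 PM.
The all-hands starts at 2:56 PM − 158 min = 12:18 PM.
The standup ends at 12:18 PM − 20 min = 11:58 AM.
The 1:1 ends at 11:58 AM + 448 min = 7:26 PM.

7:26 PM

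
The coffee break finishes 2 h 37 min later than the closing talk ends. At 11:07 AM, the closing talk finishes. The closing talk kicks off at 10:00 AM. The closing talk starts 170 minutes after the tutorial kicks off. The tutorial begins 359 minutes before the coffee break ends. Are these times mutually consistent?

The coffee break ends at 11:07 AM + 157 min = 1:44 PM.
The tutorial starts at 1:44 PM − 359 min = 7:45 AM.
The closing talk starts at 7:45 AM + 170 min = 10:35 AM.
But the closing talk is also said to start at 10:00 AM — a 35-minute conflict.

No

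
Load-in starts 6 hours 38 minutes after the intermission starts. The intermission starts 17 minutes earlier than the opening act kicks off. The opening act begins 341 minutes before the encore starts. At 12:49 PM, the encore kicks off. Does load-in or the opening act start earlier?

The opening act starts at 12:49 PM − 341 min = 7:08 AM.
The intermission starts at 7:08 AM − 17 min = 6:51 AM.
Load-in starts at 6:51 AM + 398 min = 1:29 PM.
Load-in starts at 1:29 PM and the opening act starts at 7:08 AM, so the opening act is first.

the opening act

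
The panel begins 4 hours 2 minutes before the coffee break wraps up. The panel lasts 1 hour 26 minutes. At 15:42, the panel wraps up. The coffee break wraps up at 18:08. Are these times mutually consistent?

No

The panel starts at 18:08 − 242 min = 14:06.
The panel ends at 14:06 + 86 min = 15:32.
But the panel is also said to end at 15:42 — a 10-minute conflict.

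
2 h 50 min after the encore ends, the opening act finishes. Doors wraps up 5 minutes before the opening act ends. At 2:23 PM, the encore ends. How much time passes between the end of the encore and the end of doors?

2 hours 45 minutes

The opening act ends at 2:23 PM + 170 min = 5:13 PM.
Doors ends at 5:13 PM − 5 min = 5:08 PM.
From 2:23 PM to 5:08 PM is 2 hours 45 minutes.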